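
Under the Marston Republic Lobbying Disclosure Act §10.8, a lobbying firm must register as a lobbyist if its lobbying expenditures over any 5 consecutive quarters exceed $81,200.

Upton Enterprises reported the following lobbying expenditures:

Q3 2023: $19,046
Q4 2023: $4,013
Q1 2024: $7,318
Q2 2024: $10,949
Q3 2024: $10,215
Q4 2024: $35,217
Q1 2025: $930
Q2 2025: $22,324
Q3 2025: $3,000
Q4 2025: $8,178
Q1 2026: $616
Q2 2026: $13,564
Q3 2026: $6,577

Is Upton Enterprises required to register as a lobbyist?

No

Q3 2023–Q3 2024: $19,046 + $4,013 + $7,318 + $10,949 + $10,215 = $51,541 (under)
Q4 2023–Q4 2024: $4,013 + $7,318 + $10,949 + $10,215 + $35,217 = $67,712 (under)
Q1 2024–Q1 2025: $7,318 + $10,949 + $10,215 + $35,217 + $930 = $64,629 (under)
Q2 2024–Q2 2025: $10,949 + $10,215 + $35,217 + $930 + $22,324 = $79,635 (under)
Q3 2024–Q3 2025: $10,215 + $35,217 + $930 + $22,324 + $3,000 = $71,686 (under)
Q4 2024–Q4 2025: $35,217 + $930 + $22,324 + $3,000 + $8,178 = $69,649 (under)
Q1 2025–Q1 2026: $930 + $22,324 + $3,000 + $8,178 + $616 = $35,048 (under)
Q2 2025–Q2 2026: $22,324 + $3,000 + $8,178 + $616 + $13,564 = $47,682 (under)
Q3 2025–Q3 2026: $3,000 + $8,178 + $616 + $13,564 + $6,577 = $31,935 (under)
No window exceeds $81,200.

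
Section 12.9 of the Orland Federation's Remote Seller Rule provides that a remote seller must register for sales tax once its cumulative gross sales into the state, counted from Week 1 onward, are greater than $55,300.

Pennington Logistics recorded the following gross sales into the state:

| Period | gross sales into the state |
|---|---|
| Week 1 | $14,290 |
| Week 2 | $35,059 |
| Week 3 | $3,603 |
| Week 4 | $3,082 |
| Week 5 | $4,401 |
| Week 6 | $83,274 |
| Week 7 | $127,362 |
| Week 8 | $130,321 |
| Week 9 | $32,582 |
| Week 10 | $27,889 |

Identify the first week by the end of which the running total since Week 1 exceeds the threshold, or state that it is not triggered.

Week 4

Through Week 1: $14,290
Through Week 2: $49,349
Through Week 3: $52,952
Through Week 4: $56,034 ← exceeds threshold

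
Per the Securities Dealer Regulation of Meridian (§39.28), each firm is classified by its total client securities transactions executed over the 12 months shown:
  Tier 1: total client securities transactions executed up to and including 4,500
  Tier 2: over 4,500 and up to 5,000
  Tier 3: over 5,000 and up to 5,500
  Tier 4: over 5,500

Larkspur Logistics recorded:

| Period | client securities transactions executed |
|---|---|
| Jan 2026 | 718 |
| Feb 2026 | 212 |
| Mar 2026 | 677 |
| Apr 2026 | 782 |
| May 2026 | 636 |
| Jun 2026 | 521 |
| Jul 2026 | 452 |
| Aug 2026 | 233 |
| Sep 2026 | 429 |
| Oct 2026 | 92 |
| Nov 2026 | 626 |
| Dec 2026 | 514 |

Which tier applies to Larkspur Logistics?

Tier 4

Total client securities transactions executed: 718 + 212 + 677 + 782 + 636 + 521 + 452 + 233 + 429 + 92 + 626 + 514 = 5,892.
5,892 > 5,500, so Tier 4 applies.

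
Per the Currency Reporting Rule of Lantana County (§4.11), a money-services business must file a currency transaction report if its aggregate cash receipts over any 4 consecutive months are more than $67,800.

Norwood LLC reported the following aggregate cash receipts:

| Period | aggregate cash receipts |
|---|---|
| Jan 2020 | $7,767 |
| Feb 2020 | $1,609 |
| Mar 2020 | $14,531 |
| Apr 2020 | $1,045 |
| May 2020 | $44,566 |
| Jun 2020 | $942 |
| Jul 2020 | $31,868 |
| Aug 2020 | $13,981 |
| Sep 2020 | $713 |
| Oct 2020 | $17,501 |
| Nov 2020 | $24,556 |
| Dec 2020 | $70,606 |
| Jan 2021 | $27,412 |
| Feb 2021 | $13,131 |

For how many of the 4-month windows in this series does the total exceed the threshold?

5

Jan 2020–Apr 2020: $7,767 + $1,609 + $14,531 + $1,045 = $24,952 (under)
Feb 2020–May 2020: $1,609 + $14,531 + $1,045 + $44,566 = $61,751 (under)
Mar 2020–Jun 2020: $14,531 + $1,045 + $44,566 + $942 = $61,084 (under)
Apr 2020–Jul 2020: $1,045 + $44,566 + $942 + $31,868 = $78,421 (over)
May 2020–Aug 2020: $44,566 + $942 + $31,868 + $13,981 = $91,357 (over)
Jun 2020–Sep 2020: $942 + $31,868 + $13,981 + $713 = $47,504 (under)
Jul 2020–Oct 2020: $31,868 + $13,981 + $713 + $17,501 = $64,063 (under)
Aug 2020–Nov 2020: $13,981 + $713 + $17,501 + $24,556 = $56,751 (under)
Sep 2020–Dec 2020: $713 + $17,501 + $24,556 + $70,606 = $113,376 (over)
Oct 2020–Jan 2021: $17,501 + $24,556 + $70,606 + $27,412 = $140,075 (over)
Nov 2020–Feb 2021: $24,556 + $70,606 + $27,412 + $13,131 = $135,705 (over)
5 windows exceed the threshold.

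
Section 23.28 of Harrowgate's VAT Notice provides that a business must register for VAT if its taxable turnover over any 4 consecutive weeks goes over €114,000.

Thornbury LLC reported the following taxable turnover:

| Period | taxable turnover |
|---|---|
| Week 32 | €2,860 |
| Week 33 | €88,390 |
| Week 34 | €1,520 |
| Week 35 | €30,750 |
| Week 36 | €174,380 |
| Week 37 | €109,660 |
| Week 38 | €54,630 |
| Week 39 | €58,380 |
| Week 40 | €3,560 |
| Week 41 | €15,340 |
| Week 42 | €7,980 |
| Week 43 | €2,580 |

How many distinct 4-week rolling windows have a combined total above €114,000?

7

Week 32–Week 35: €2,860 + €88,390 + €1,520 + €30,750 = €123,520 (over)
Week 33–Week 36: €88,390 + €1,520 + €30,750 + €174,380 = €295,040 (over)
Week 34–Week 37: €1,520 + €30,750 + €174,380 + €109,660 = €316,310 (over)
Week 35–Week 38: €30,750 + €174,380 + €109,660 + €54,630 = €369,420 (over)
Week 36–Week 39: €174,380 + €109,660 + €54,630 + €58,380 = €397,050 (over)
Week 37–Week 40: €109,660 + €54,630 + €58,380 + €3,560 = €226,230 (over)
Week 38–Week 41: €54,630 + €58,380 + €3,560 + €15,340 = €131,910 (over)
Week 39–Week 42: €58,380 + €3,560 + €15,340 + €7,980 = €85,260 (under)
Week 40–Week 43: €3,560 + €15,340 + €7,980 + €2,580 = €29,460 (under)
7 windows exceed the threshold.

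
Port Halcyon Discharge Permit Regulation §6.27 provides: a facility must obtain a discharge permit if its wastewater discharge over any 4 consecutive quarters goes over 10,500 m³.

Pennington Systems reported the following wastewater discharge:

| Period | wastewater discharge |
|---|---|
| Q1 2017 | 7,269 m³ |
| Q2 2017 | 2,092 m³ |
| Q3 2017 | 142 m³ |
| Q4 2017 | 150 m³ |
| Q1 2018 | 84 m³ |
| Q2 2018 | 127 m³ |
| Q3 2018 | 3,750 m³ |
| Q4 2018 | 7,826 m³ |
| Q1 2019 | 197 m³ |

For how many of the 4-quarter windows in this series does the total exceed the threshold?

2

Q1 2017–Q4 2017: 7,269 m³ + 2,092 m³ + 142 m³ + 150 m³ = 9,653 m³ (under)
Q2 2017–Q1 2018: 2,092 m³ + 142 m³ + 150 m³ + 84 m³ = 2,468 m³ (under)
Q3 2017–Q2 2018: 142 m³ + 150 m³ + 84 m³ + 127 m³ = 503 m³ (under)
Q4 2017–Q3 2018: 150 m³ + 84 m³ + 127 m³ + 3,750 m³ = 4,111 m³ (under)
Q1 2018–Q4 2018: 84 m³ + 127 m³ + 3,750 m³ + 7,826 m³ = 11,787 m³ (over)
Q2 2018–Q1 2019: 127 m³ + 3,750 m³ + 7,826 m³ + 197 m³ = 11,900 m³ (over)
2 windows exceed the threshold.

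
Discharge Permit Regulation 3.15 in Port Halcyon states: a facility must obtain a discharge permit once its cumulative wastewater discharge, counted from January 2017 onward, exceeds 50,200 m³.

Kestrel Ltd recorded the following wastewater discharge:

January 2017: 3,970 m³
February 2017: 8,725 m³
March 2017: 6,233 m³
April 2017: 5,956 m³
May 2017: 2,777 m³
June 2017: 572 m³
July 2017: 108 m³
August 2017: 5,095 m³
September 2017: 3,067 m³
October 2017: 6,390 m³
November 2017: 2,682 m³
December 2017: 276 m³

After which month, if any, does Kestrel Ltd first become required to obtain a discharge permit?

Not triggered

Through January 2017: 3,970 m³
Through February 2017: 12,695 m³
Through March 2017: 18,928 m³
Through April 2017: 24,884 m³
Through May 2017: 27,661 m³
Through June 2017: 28,233 m³
Through July 2017: 28,341 m³
Through August 2017: 33,436 m³
Through September 2017: 36,503 m³
Through October 2017: 42,893 m³
Through November 2017: 45,575 m³
Through December 2017: 45,851 m³
Final cumulative total 45,851 m³ ≤ 50,200 m³; the threshold is never exceeded.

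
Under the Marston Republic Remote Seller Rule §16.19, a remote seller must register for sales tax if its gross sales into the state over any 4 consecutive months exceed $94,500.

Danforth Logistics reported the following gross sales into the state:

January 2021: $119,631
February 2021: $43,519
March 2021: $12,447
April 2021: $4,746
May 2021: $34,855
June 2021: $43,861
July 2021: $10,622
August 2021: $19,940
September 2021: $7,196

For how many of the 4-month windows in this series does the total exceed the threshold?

4

January 2021–April 2021: $119,631 + $43,519 + $12,447 + $4,746 = $180,343 (over)
February 2021–May 2021: $43,519 + $12,447 + $4,746 + $34,855 = $95,567 (over)
March 2021–June 2021: $12,447 + $4,746 + $34,855 + $43,861 = $95,909 (over)
April 2021–July 2021: $4,746 + $34,855 + $43,861 + $10,622 = $94,084 (under)
May 2021–August 2021: $34,855 + $43,861 + $10,622 + $19,940 = $109,278 (over)
June 2021–September 2021: $43,861 + $10,622 + $19,940 + $7,196 = $81,619 (under)
4 windows exceed the threshold.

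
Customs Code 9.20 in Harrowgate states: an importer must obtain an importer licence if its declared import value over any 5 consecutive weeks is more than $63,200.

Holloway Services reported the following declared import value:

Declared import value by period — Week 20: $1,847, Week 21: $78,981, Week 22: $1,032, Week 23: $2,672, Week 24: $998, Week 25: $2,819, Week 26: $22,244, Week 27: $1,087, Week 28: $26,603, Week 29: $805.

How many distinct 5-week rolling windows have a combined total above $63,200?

Week 20–Week 24: $1,847 + $78,981 + $1,032 + $2,672 + $998 = $85,530 (over)
Week 21–Week 25: $78,981 + $1,032 + $2,672 + $998 + $2,819 = $86,502 (over)
Week 22–Week 26: $1,032 + $2,672 + $998 + $2,819 + $22,244 = $29,765 (under)
Week 23–Week 27: $2,672 + $998 + $2,819 + $22,244 + $1,087 = $29,820 (under)
Week 24–Week 28: $998 + $2,819 + $22,244 + $1,087 + $26,603 = $53,751 (under)
Week 25–Week 29: $2,819 + $22,244 + $1,087 + $26,603 + $805 = $53,558 (under)
2 windows exceed the threshold.

2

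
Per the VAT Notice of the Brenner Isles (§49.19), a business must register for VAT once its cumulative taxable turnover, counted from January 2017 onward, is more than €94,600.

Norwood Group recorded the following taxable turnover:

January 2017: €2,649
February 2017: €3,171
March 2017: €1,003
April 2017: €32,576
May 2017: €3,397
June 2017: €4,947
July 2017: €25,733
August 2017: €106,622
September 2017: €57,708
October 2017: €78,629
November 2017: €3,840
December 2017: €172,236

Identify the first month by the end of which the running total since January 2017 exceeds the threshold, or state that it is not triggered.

Through January 2017: €2,649
Through February 2017: €5,820
Through March 2017: €6,823
Through April 2017: €39,399
Through May 2017: €42,796
Through June 2017: €47,743
Through July 2017: €73,476
Through August 2017: €180,098 ← exceeds threshold

August 2017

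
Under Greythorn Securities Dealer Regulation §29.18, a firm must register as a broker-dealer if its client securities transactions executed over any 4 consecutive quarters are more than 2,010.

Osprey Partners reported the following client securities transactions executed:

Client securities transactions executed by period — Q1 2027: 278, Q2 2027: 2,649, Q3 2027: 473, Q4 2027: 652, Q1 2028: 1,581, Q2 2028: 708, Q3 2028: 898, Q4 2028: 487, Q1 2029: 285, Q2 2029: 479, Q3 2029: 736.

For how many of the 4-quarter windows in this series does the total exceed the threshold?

Q1 2027–Q4 2027: 278 + 2,649 + 473 + 652 = 4,052 (over)
Q2 2027–Q1 2028: 2,649 + 473 + 652 + 1,581 = 5,355 (over)
Q3 2027–Q2 2028: 473 + 652 + 1,581 + 708 = 3,414 (over)
Q4 2027–Q3 2028: 652 + 1,581 + 708 + 898 = 3,839 (over)
Q1 2028–Q4 2028: 1,581 + 708 + 898 + 487 = 3,674 (over)
Q2 2028–Q1 2029: 708 + 898 + 487 + 285 = 2,378 (over)
Q3 2028–Q2 2029: 898 + 487 + 285 + 479 = 2,149 (over)
Q4 2028–Q3 2029: 487 + 285 + 479 + 736 = 1,987 (under)
7 windows exceed the threshold.

7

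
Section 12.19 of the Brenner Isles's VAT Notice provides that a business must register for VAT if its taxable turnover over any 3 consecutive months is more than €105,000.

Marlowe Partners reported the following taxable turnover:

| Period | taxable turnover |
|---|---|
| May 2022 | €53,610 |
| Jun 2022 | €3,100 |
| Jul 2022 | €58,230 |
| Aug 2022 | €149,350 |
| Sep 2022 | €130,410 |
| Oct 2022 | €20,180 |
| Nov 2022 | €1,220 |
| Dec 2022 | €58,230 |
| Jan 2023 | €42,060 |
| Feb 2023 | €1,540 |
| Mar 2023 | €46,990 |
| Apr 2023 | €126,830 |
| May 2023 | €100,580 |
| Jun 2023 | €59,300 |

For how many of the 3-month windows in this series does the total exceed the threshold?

8

May 2022–Jul 2022: €53,610 + €3,100 + €58,230 = €114,940 (over)
Jun 2022–Aug 2022: €3,100 + €58,230 + €149,350 = €210,680 (over)
Jul 2022–Sep 2022: €58,230 + €149,350 + €130,410 = €337,990 (over)
Aug 2022–Oct 2022: €149,350 + €130,410 + €20,180 = €299,940 (over)
Sep 2022–Nov 2022: €130,410 + €20,180 + €1,220 = €151,810 (over)
Oct 2022–Dec 2022: €20,180 + €1,220 + €58,230 = €79,630 (under)
Nov 2022–Jan 2023: €1,220 + €58,230 + €42,060 = €101,510 (under)
Dec 2022–Feb 2023: €58,230 + €42,060 + €1,540 = €101,830 (under)
Jan 2023–Mar 2023: €42,060 + €1,540 + €46,990 = €90,590 (under)
Feb 2023–Apr 2023: €1,540 + €46,990 + €126,830 = €175,360 (over)
Mar 2023–May 2023: €46,990 + €126,830 + €100,580 = €274,400 (over)
Apr 2023–Jun 2023: €126,830 + €100,580 + €59,300 = €286,710 (over)
8 windows exceed the threshold.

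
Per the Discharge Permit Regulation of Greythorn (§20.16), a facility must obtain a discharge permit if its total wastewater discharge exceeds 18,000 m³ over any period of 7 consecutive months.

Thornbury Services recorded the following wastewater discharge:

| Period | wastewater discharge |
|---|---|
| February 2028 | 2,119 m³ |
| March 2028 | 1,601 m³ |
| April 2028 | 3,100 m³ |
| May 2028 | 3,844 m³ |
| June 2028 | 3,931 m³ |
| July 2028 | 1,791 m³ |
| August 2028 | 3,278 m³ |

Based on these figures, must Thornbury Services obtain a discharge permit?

Yes

Total wastewater discharge: 2,119 m³ + 1,601 m³ + 3,100 m³ + 3,844 m³ + 3,931 m³ + 1,791 m³ + 3,278 m³ = 19,664 m³.
19,664 m³ > 18,000 m³, so the threshold is exceeded.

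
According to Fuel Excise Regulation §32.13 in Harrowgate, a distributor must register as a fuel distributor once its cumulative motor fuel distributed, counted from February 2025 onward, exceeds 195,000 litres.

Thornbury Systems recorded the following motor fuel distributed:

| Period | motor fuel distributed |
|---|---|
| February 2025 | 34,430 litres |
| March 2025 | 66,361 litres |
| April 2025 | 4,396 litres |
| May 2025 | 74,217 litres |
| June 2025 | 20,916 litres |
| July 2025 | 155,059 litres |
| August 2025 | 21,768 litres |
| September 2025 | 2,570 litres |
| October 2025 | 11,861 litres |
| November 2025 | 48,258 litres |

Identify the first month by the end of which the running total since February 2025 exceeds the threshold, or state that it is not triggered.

Through February 2025: 34,430 litres
Through March 2025: 100,791 litres
Through April 2025: 105,187 litres
Through May 2025: 179,404 litres
Through June 2025: 200,320 litres ← exceeds threshold

June 2025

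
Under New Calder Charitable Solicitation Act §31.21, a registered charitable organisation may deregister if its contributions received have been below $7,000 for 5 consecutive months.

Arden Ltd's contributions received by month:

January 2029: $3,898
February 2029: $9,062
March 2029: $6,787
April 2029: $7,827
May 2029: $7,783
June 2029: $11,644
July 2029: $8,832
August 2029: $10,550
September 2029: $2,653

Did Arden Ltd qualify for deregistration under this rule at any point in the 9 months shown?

No

Months below $7,000: January 2029, March 2029, September 2029.
Longest run of consecutive months below the threshold: 1.
1 < 5, so Arden Ltd never became eligible.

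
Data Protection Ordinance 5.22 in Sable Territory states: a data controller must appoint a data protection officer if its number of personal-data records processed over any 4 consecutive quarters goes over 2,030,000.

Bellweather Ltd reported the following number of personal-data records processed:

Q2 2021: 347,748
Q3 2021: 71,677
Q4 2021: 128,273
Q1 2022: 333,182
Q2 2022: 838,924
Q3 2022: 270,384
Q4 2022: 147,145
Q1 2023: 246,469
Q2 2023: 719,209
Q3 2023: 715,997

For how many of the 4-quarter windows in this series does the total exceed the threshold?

Q2 2021–Q1 2022: 347,748 + 71,677 + 128,273 + 333,182 = 880,880 (under)
Q3 2021–Q2 2022: 71,677 + 128,273 + 333,182 + 838,924 = 1,372,056 (under)
Q4 2021–Q3 2022: 128,273 + 333,182 + 838,924 + 270,384 = 1,570,763 (under)
Q1 2022–Q4 2022: 333,182 + 838,924 + 270,384 + 147,145 = 1,589,635 (under)
Q2 2022–Q1 2023: 838,924 + 270,384 + 147,145 + 246,469 = 1,502,922 (under)
Q3 2022–Q2 2023: 270,384 + 147,145 + 246,469 + 719,209 = 1,383,207 (under)
Q4 2022–Q3 2023: 147,145 + 246,469 + 719,209 + 715,997 = 1,828,820 (under)
0 windows exceed the threshold.

0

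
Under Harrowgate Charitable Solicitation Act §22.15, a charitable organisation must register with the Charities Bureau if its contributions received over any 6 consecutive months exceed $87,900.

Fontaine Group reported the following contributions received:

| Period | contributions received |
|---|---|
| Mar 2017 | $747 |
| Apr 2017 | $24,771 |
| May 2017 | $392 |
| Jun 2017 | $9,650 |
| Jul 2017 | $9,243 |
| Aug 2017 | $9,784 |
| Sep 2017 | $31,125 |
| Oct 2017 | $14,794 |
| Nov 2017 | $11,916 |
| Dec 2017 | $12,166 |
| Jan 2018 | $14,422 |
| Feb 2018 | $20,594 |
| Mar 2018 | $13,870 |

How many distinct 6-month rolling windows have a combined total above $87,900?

3

Mar 2017–Aug 2017: $747 + $24,771 + $392 + $9,650 + $9,243 + $9,784 = $54,587 (under)
Apr 2017–Sep 2017: $24,771 + $392 + $9,650 + $9,243 + $9,784 + $31,125 = $84,965 (under)
May 2017–Oct 2017: $392 + $9,650 + $9,243 + $9,784 + $31,125 + $14,794 = $74,988 (under)
Jun 2017–Nov 2017: $9,650 + $9,243 + $9,784 + $31,125 + $14,794 + $11,916 = $86,512 (under)
Jul 2017–Dec 2017: $9,243 + $9,784 + $31,125 + $14,794 + $11,916 + $12,166 = $89,028 (over)
Aug 2017–Jan 2018: $9,784 + $31,125 + $14,794 + $11,916 + $12,166 + $14,422 = $94,207 (over)
Sep 2017–Feb 2018: $31,125 + $14,794 + $11,916 + $12,166 + $14,422 + $20,594 = $105,017 (over)
Oct 2017–Mar 2018: $14,794 + $11,916 + $12,166 + $14,422 + $20,594 + $13,870 = $87,762 (under)
3 windows exceed the threshold.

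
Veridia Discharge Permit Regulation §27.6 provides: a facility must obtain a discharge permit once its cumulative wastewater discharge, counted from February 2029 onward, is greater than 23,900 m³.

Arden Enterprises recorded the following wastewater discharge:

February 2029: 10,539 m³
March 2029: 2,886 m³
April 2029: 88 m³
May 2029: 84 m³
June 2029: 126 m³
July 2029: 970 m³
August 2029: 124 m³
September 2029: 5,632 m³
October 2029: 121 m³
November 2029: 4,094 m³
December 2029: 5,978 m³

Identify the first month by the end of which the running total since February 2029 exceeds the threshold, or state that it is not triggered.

November 2029

Through February 2029: 10,539 m³
Through March 2029: 13,425 m³
Through April 2029: 13,513 m³
Through May 2029: 13,597 m³
Through June 2029: 13,723 m³
Through July 2029: 14,693 m³
Through August 2029: 14,817 m³
Through September 2029: 20,449 m³
Through October 2029: 20,570 m³
Through November 2029: 24,664 m³ ← exceeds threshold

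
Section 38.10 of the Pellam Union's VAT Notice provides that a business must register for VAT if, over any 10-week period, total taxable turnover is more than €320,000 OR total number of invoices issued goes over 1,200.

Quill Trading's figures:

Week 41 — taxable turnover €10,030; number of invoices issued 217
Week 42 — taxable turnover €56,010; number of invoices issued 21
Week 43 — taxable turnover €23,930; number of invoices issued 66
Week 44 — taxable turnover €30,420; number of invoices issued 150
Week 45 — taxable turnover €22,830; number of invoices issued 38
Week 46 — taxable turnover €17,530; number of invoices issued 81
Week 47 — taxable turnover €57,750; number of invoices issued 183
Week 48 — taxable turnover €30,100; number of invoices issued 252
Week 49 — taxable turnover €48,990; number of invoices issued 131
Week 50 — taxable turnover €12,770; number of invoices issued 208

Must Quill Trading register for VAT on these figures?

Yes

Total taxable turnover: €10,030 + €56,010 + €23,930 + €30,420 + €22,830 + €17,530 + €57,750 + €30,100 + €48,990 + €12,770 = €310,360 (≤ €320,000).
Total number of invoices issued: 217 + 21 + 66 + 150 + 38 + 81 + 183 + 252 + 131 + 208 = 1,347 (> 1,200).
The test is 'or': at least one threshold is exceeded.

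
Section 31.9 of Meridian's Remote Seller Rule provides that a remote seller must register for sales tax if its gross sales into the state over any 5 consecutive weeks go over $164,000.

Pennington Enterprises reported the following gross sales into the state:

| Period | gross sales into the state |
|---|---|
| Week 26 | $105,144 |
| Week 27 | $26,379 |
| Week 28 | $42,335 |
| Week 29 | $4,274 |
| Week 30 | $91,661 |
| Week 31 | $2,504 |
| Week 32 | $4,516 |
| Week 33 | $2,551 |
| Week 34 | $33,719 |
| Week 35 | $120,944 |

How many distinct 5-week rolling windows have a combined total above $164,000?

Week 26–Week 30: $105,144 + $26,379 + $42,335 + $4,274 + $91,661 = $269,793 (over)
Week 27–Week 31: $26,379 + $42,335 + $4,274 + $91,661 + $2,504 = $167,153 (over)
Week 28–Week 32: $42,335 + $4,274 + $91,661 + $2,504 + $4,516 = $145,290 (under)
Week 29–Week 33: $4,274 + $91,661 + $2,504 + $4,516 + $2,551 = $105,506 (under)
Week 30–Week 34: $91,661 + $2,504 + $4,516 + $2,551 + $33,719 = $134,951 (under)
Week 31–Week 35: $2,504 + $4,516 + $2,551 + $33,719 + $120,944 = $164,234 (over)
3 windows exceed the threshold.

3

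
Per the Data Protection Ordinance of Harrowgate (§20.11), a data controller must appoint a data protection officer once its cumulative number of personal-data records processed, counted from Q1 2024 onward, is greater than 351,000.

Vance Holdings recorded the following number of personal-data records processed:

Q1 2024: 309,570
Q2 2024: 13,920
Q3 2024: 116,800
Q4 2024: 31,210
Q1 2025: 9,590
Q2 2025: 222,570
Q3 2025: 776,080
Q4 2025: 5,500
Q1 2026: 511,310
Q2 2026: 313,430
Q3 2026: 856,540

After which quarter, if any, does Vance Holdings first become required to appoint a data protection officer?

Q3 2024

Through Q1 2024: 309,570
Through Q2 2024: 323,490
Through Q3 2024: 440,290 ← exceeds threshold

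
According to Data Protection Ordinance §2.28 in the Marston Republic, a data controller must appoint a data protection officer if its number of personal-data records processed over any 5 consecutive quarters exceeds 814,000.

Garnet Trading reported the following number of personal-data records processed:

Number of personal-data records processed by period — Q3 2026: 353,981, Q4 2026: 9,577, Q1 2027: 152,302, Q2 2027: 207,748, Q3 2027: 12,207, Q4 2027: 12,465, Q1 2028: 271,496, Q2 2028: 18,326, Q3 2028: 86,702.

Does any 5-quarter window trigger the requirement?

Q3 2026–Q3 2027: 353,981 + 9,577 + 152,302 + 207,748 + 12,207 = 735,815 (under)
Q4 2026–Q4 2027: 9,577 + 152,302 + 207,748 + 12,207 + 12,465 = 394,299 (under)
Q1 2027–Q1 2028: 152,302 + 207,748 + 12,207 + 12,465 + 271,496 = 656,218 (under)
Q2 2027–Q2 2028: 207,748 + 12,207 + 12,465 + 271,496 + 18,326 = 522,242 (under)
Q3 2027–Q3 2028: 12,207 + 12,465 + 271,496 + 18,326 + 86,702 = 401,196 (under)
No window exceeds 814,000.

No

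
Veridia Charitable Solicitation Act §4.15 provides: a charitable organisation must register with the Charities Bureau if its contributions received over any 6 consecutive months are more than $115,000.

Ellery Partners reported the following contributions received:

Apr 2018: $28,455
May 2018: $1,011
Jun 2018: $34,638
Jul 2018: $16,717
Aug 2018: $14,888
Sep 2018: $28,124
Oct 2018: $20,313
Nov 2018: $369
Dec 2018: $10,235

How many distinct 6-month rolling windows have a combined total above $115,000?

Apr 2018–Sep 2018: $28,455 + $1,011 + $34,638 + $16,717 + $14,888 + $28,124 = $123,833 (over)
May 2018–Oct 2018: $1,011 + $34,638 + $16,717 + $14,888 + $28,124 + $20,313 = $115,691 (over)
Jun 2018–Nov 2018: $34,638 + $16,717 + $14,888 + $28,124 + $20,313 + $369 = $115,049 (over)
Jul 2018–Dec 2018: $16,717 + $14,888 + $28,124 + $20,313 + $369 + $10,235 = $90,646 (under)
3 windows exceed the threshold.

3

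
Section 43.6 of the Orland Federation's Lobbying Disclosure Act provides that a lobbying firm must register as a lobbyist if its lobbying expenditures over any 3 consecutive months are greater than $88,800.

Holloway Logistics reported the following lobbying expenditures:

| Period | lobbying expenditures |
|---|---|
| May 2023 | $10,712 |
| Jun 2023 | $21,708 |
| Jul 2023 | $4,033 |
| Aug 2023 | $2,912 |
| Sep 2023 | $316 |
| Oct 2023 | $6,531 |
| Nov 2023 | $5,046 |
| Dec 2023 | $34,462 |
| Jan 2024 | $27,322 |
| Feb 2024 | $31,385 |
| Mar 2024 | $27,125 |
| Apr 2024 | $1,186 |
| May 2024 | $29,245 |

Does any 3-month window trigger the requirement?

Yes

May 2023–Jul 2023: $10,712 + $21,708 + $4,033 = $36,453 (under)
Jun 2023–Aug 2023: $21,708 + $4,033 + $2,912 = $28,653 (under)
Jul 2023–Sep 2023: $4,033 + $2,912 + $316 = $7,261 (under)
Aug 2023–Oct 2023: $2,912 + $316 + $6,531 = $9,759 (under)
Sep 2023–Nov 2023: $316 + $6,531 + $5,046 = $11,893 (under)
Oct 2023–Dec 2023: $6,531 + $5,046 + $34,462 = $46,039 (under)
Nov 2023–Jan 2024: $5,046 + $34,462 + $27,322 = $66,830 (under)
Dec 2023–Feb 2024: $34,462 + $27,322 + $31,385 = $93,169 (over)
Jan 2024–Mar 2024: $27,322 + $31,385 + $27,125 = $85,832 (under)
Feb 2024–Apr 2024: $31,385 + $27,125 + $1,186 = $59,696 (under)
Mar 2024–May 2024: $27,125 + $1,186 + $29,245 = $57,556 (under)
At least one window exceeds $88,800.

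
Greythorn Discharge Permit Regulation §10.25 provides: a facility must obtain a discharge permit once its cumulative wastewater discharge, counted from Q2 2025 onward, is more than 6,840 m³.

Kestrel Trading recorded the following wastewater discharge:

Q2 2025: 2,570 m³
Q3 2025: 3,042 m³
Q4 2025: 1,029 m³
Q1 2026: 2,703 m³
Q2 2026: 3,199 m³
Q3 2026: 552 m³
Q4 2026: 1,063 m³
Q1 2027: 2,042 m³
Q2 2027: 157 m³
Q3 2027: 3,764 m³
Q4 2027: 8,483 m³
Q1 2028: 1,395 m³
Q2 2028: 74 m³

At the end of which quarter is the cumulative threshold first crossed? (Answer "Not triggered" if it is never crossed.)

Through Q2 2025: 2,570 m³
Through Q3 2025: 5,612 m³
Through Q4 2025: 6,641 m³
Through Q1 2026: 9,344 m³ ← exceeds threshold

Q1 2026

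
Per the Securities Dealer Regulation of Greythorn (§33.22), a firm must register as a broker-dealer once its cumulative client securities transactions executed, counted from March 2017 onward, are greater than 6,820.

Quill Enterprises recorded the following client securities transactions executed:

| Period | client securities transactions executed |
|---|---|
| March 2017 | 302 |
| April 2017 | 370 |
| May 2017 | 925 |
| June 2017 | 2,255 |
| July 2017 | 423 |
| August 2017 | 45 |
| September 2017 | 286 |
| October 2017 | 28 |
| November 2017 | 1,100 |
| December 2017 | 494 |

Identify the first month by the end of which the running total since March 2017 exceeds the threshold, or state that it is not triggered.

Through March 2017: 302
Through April 2017: 672
Through May 2017: 1,597
Through June 2017: 3,852
Through July 2017: 4,275
Through August 2017: 4,320
Through September 2017: 4,606
Through October 2017: 4,634
Through November 2017: 5,734
Through December 2017: 6,228
Final cumulative total 6,228 ≤ 6,820; the threshold is never exceeded.

Not triggered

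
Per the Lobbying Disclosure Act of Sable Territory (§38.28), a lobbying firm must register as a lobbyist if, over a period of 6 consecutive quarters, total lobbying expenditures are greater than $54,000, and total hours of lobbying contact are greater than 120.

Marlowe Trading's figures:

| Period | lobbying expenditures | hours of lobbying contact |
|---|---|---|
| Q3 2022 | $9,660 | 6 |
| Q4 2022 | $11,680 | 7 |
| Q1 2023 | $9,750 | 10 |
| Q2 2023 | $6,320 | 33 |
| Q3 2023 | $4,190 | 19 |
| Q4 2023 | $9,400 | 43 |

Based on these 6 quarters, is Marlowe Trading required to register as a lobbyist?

Total lobbying expenditures: $9,660 + $11,680 + $9,750 + $6,320 + $4,190 + $9,400 = $51,000 (≤ $54,000).
Total hours of lobbying contact: 6 + 7 + 10 + 33 + 19 + 43 = 118 (≤ 120).
The test is 'and': the rule requires both, and at least one is not exceeded.

No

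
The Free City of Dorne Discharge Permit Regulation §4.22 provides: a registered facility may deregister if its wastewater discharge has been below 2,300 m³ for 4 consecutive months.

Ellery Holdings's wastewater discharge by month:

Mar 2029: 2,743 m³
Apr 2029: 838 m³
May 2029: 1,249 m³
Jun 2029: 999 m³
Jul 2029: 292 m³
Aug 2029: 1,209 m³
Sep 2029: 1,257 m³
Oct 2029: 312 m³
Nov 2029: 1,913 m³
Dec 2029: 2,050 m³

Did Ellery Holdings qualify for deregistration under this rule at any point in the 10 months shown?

Yes

Months below 2,300 m³: Apr 2029, May 2029, Jun 2029, Jul 2029, Aug 2029, Sep 2029, Oct 2029, Nov 2029, Dec 2029.
Longest run of consecutive months below the threshold: 9.
9 ≥ 4, so Ellery Holdings became eligible.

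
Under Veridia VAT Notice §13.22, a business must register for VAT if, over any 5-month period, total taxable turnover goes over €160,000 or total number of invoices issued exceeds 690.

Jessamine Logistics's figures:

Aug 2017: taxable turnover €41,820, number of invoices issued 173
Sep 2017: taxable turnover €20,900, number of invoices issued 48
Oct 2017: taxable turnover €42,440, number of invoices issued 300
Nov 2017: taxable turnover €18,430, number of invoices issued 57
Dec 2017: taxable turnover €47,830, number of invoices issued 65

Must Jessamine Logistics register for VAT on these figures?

Total taxable turnover: €41,820 + €20,900 + €42,440 + €18,430 + €47,830 = €171,420 (> €160,000).
Total number of invoices issued: 173 + 48 + 300 + 57 + 65 = 643 (≤ 690).
The test is 'or': at least one threshold is exceeded.

Yes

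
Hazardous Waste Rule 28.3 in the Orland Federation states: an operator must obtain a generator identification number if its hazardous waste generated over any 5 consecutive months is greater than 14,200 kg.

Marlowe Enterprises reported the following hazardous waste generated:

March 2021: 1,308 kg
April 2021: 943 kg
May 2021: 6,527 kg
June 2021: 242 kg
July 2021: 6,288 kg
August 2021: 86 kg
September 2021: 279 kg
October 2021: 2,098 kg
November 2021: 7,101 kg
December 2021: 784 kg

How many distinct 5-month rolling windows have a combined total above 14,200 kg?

March 2021–July 2021: 1,308 kg + 943 kg + 6,527 kg + 242 kg + 6,288 kg = 15,308 kg (over)
April 2021–August 2021: 943 kg + 6,527 kg + 242 kg + 6,288 kg + 86 kg = 14,086 kg (under)
May 2021–September 2021: 6,527 kg + 242 kg + 6,288 kg + 86 kg + 279 kg = 13,422 kg (under)
June 2021–October 2021: 242 kg + 6,288 kg + 86 kg + 279 kg + 2,098 kg = 8,993 kg (under)
July 2021–November 2021: 6,288 kg + 86 kg + 279 kg + 2,098 kg + 7,101 kg = 15,852 kg (over)
August 2021–December 2021: 86 kg + 279 kg + 2,098 kg + 7,101 kg + 784 kg = 10,348 kg (under)
2 windows exceed the threshold.

2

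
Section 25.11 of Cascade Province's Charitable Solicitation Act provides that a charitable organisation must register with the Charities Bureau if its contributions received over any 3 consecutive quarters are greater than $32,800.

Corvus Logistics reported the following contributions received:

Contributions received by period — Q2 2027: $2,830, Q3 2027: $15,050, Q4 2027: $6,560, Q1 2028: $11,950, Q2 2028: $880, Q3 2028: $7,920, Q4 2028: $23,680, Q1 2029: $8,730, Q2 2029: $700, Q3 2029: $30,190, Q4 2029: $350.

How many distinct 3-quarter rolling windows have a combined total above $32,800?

Q2 2027–Q4 2027: $2,830 + $15,050 + $6,560 = $24,440 (under)
Q3 2027–Q1 2028: $15,050 + $6,560 + $11,950 = $33,560 (over)
Q4 2027–Q2 2028: $6,560 + $11,950 + $880 = $19,390 (under)
Q1 2028–Q3 2028: $11,950 + $880 + $7,920 = $20,750 (under)
Q2 2028–Q4 2028: $880 + $7,920 + $23,680 = $32,480 (under)
Q3 2028–Q1 2029: $7,920 + $23,680 + $8,730 = $40,330 (over)
Q4 2028–Q2 2029: $23,680 + $8,730 + $700 = $33,110 (over)
Q1 2029–Q3 2029: $8,730 + $700 + $30,190 = $39,620 (over)
Q2 2029–Q4 2029: $700 + $30,190 + $350 = $31,240 (under)
4 windows exceed the threshold.

4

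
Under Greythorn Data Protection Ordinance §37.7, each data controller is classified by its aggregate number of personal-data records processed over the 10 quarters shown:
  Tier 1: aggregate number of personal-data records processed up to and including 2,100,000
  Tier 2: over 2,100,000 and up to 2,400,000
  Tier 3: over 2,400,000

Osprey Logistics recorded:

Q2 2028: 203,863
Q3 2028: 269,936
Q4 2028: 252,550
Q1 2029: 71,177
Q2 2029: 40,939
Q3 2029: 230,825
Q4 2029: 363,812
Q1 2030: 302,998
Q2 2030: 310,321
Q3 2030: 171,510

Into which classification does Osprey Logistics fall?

Aggregate number of personal-data records processed: 203,863 + 269,936 + 252,550 + 71,177 + 40,939 + 230,825 + 363,812 + 302,998 + 310,321 + 171,510 = 2,217,931.
2,100,000 < 2,217,931 ≤ 2,400,000, so Tier 2 applies.

Tier 2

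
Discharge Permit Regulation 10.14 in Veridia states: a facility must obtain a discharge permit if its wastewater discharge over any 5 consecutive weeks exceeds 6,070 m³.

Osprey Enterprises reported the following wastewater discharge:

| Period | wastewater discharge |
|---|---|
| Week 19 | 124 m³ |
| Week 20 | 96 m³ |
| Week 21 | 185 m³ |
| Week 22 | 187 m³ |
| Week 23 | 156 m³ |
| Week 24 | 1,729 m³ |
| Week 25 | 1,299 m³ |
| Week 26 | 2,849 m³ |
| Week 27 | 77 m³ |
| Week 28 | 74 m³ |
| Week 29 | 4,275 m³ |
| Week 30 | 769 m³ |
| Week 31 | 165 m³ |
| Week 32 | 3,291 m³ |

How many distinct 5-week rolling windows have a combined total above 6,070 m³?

Week 19–Week 23: 124 m³ + 96 m³ + 185 m³ + 187 m³ + 156 m³ = 748 m³ (under)
Week 20–Week 24: 96 m³ + 185 m³ + 187 m³ + 156 m³ + 1,729 m³ = 2,353 m³ (under)
Week 21–Week 25: 185 m³ + 187 m³ + 156 m³ + 1,729 m³ + 1,299 m³ = 3,556 m³ (under)
Week 22–Week 26: 187 m³ + 156 m³ + 1,729 m³ + 1,299 m³ + 2,849 m³ = 6,220 m³ (over)
Week 23–Week 27: 156 m³ + 1,729 m³ + 1,299 m³ + 2,849 m³ + 77 m³ = 6,110 m³ (over)
Week 24–Week 28: 1,729 m³ + 1,299 m³ + 2,849 m³ + 77 m³ + 74 m³ = 6,028 m³ (under)
Week 25–Week 29: 1,299 m³ + 2,849 m³ + 77 m³ + 74 m³ + 4,275 m³ = 8,574 m³ (over)
Week 26–Week 30: 2,849 m³ + 77 m³ + 74 m³ + 4,275 m³ + 769 m³ = 8,044 m³ (over)
Week 27–Week 31: 77 m³ + 74 m³ + 4,275 m³ + 769 m³ + 165 m³ = 5,360 m³ (under)
Week 28–Week 32: 74 m³ + 4,275 m³ + 769 m³ + 165 m³ + 3,291 m³ = 8,574 m³ (over)
5 windows exceed the threshold.

5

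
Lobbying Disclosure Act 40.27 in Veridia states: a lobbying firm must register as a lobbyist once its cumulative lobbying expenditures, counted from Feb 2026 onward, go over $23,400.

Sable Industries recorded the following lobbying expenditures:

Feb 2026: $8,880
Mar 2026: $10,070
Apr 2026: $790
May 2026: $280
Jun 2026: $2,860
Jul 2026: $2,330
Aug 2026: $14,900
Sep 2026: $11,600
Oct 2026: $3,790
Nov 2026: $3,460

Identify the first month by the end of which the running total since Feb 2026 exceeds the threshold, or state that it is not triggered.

Jul 2026

Through Feb 2026: $8,880
Through Mar 2026: $18,950
Through Apr 2026: $19,740
Through May 2026: $20,020
Through Jun 2026: $22,880
Through Jul 2026: $25,210 ← exceeds threshold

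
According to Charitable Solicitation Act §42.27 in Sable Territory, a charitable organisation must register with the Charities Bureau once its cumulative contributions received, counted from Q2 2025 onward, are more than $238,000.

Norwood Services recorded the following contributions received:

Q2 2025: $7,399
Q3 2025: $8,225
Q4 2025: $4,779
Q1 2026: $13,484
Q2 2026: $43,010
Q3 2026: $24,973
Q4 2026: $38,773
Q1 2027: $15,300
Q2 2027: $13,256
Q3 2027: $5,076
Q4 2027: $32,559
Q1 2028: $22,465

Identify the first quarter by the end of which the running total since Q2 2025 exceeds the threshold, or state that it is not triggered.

Through Q2 2025: $7,399
Through Q3 2025: $15,624
Through Q4 2025: $20,403
Through Q1 2026: $33,887
Through Q2 2026: $76,897
Through Q3 2026: $101,870
Through Q4 2026: $140,643
Through Q1 2027: $155,943
Through Q2 2027: $169,199
Through Q3 2027: $174,275
Through Q4 2027: $206,834
Through Q1 2028: $229,299
Final cumulative total $229,299 ≤ $238,000; the threshold is never exceeded.

Not triggered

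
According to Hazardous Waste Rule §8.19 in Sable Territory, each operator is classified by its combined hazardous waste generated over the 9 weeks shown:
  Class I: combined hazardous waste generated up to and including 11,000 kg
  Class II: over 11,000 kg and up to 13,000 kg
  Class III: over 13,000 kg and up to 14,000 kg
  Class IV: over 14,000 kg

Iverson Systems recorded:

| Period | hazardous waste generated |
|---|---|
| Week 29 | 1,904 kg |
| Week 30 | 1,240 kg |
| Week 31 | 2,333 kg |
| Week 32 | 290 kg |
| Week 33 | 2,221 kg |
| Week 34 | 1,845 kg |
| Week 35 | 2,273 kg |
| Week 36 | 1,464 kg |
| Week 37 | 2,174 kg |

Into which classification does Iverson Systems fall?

Class IV

Combined hazardous waste generated: 1,904 kg + 1,240 kg + 2,333 kg + 290 kg + 2,221 kg + 1,845 kg + 2,273 kg + 1,464 kg + 2,174 kg = 15,744 kg.
15,744 kg > 14,000 kg, so Class IV applies.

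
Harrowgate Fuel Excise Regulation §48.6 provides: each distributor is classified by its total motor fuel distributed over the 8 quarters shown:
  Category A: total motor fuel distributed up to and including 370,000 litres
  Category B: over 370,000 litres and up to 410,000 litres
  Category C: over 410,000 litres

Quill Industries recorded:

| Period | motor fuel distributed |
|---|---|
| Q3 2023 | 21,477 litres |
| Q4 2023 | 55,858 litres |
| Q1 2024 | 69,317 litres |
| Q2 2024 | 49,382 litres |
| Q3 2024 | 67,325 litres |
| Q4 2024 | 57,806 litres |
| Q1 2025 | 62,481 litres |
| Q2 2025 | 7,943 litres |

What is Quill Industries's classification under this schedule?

Category B

Total motor fuel distributed: 21,477 litres + 55,858 litres + 69,317 litres + 49,382 litres + 67,325 litres + 57,806 litres + 62,481 litres + 7,943 litres = 391,589 litres.
370,000 litres < 391,589 litres ≤ 410,000 litres, so Category B applies.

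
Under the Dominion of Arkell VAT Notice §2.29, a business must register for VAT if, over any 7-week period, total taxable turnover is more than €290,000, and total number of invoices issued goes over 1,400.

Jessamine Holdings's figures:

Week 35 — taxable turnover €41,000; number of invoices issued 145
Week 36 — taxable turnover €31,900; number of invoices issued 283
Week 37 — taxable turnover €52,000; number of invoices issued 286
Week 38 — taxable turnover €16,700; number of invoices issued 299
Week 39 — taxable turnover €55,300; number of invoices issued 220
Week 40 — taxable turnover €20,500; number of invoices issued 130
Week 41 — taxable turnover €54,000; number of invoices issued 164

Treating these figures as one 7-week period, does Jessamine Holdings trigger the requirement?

Total taxable turnover: €41,000 + €31,900 + €52,000 + €16,700 + €55,300 + €20,500 + €54,000 = €271,400 (≤ €290,000).
Total number of invoices issued: 145 + 283 + 286 + 299 + 220 + 130 + 164 = 1,527 (> 1,400).
The test is 'and': the rule requires both, and at least one is not exceeded.

No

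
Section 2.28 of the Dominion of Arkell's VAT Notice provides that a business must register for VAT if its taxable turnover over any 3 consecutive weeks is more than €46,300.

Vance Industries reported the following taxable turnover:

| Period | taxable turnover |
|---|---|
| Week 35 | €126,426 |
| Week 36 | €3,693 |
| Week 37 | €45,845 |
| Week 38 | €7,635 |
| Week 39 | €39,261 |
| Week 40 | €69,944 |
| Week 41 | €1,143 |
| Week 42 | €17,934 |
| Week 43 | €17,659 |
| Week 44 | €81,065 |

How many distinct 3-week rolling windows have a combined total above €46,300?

7

Week 35–Week 37: €126,426 + €3,693 + €45,845 = €175,964 (over)
Week 36–Week 38: €3,693 + €45,845 + €7,635 = €57,173 (over)
Week 37–Week 39: €45,845 + €7,635 + €39,261 = €92,741 (over)
Week 38–Week 40: €7,635 + €39,261 + €69,944 = €116,840 (over)
Week 39–Week 41: €39,261 + €69,944 + €1,143 = €110,348 (over)
Week 40–Week 42: €69,944 + €1,143 + €17,934 = €89,021 (over)
Week 41–Week 43: €1,143 + €17,934 + €17,659 = €36,736 (under)
Week 42–Week 44: €17,934 + €17,659 + €81,065 = €116,658 (over)
7 windows exceed the threshold.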